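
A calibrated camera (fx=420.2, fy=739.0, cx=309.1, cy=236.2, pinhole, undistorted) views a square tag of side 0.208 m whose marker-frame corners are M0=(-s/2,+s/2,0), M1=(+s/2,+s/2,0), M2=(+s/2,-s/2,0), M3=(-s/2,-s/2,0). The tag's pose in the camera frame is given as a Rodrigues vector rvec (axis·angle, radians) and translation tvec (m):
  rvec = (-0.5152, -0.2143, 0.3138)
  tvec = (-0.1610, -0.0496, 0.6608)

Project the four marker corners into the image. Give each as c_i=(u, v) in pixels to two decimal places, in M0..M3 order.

Intrinsics K: fx=420.2, fy=739.0, cx=309.1, cy=236.2
Marker side s = 0.208 m; corners in marker frame (Z=0):
  M0 = (-0.1040, +0.1040, 0)
  M1 = (+0.1040, +0.1040, 0)
  M2 = (+0.1040, -0.1040, 0)
  M3 = (-0.1040, -0.1040, 0)
rvec = (-0.5152, -0.2143, 0.3138), |rvec| = θ = 0.64018 rad = 36.679°
Rodrigues: sinθ=0.59734, 1−cosθ=0.19801; R = I + sinθ·[k]× + (1−cosθ)·[k]×²:
    [+0.93023 -0.23946 -0.27807]
    [+0.34614 +0.82418 +0.44823]
    [+0.12185 -0.51321 +0.84957]
t = (-0.1610, -0.0496, 0.6608) m
M0: Pc = R·M0+t = (-0.28265, +0.00012, +0.59475); u = 420.2·(-0.28265)/0.59475 + 309.1 = 109.4061, v = 739.0·(+0.00012)/0.59475 + 236.2 = 236.3436
M1: Pc = R·M1+t = (-0.08916, +0.07211, +0.62010); u = 420.2·(-0.08916)/0.62010 + 309.1 = 248.6827, v = 739.0·(+0.07211)/0.62010 + 236.2 = 322.1413
M2: Pc = R·M2+t = (-0.03935, -0.09932, +0.72685); u = 420.2·(-0.03935)/0.72685 + 309.1 = 286.3500, v = 739.0·(-0.09932)/0.72685 + 236.2 = 135.2238
M3: Pc = R·M3+t = (-0.23284, -0.17131, +0.70150); u = 420.2·(-0.23284)/0.70150 + 309.1 = 169.6282, v = 739.0·(-0.17131)/0.70150 + 236.2 = 55.7290

c0=(109.41, 236.34) c1=(248.68, 322.14) c2=(286.35, 135.22) c3=(169.63, 55.73)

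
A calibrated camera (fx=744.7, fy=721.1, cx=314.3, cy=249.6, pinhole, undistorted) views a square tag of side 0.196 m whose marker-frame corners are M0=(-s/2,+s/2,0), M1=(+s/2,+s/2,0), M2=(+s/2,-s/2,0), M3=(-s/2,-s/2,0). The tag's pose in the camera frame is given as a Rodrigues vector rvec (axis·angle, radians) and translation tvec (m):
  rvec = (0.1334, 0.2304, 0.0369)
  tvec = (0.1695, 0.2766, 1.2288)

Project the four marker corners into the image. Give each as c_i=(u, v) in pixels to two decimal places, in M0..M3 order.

c0=(356.76, 459.85) c1=(474.69, 473.45) c2=(480.86, 361.14) c3=(360.17, 351.26)

Intrinsics K: fx=744.7, fy=721.1, cx=314.3, cy=249.6
Marker side s = 0.196 m; corners in marker frame (Z=0):
  M0 = (-0.0980, +0.0980, 0)
  M1 = (+0.0980, +0.0980, 0)
  M2 = (+0.0980, -0.0980, 0)
  M3 = (-0.0980, -0.0980, 0)
rvec = (0.1334, 0.2304, 0.0369), |rvec| = θ = 0.26878 rad = 15.400°
Rodrigues: sinθ=0.26555, 1−cosθ=0.03590; R = I + sinθ·[k]× + (1−cosθ)·[k]×²:
    [+0.97294 -0.02118 +0.23008]
    [+0.05173 +0.99048 -0.12757]
    [-0.22519 +0.13602 +0.96477]
t = (0.1695, 0.2766, 1.2288) m
M0: Pc = R·M0+t = (+0.07208, +0.36860, +1.26420); u = 744.7·(+0.07208)/1.26420 + 314.3 = 356.7577, v = 721.1·(+0.36860)/1.26420 + 249.6 = 459.8481
M1: Pc = R·M1+t = (+0.26277, +0.37874, +1.22006); u = 744.7·(+0.26277)/1.22006 + 314.3 = 474.6907, v = 721.1·(+0.37874)/1.22006 + 249.6 = 473.4469
M2: Pc = R·M2+t = (+0.26692, +0.18460, +1.19340); u = 744.7·(+0.26692)/1.19340 + 314.3 = 480.8646, v = 721.1·(+0.18460)/1.19340 + 249.6 = 361.1443
M3: Pc = R·M3+t = (+0.07623, +0.17446, +1.23754); u = 744.7·(+0.07623)/1.23754 + 314.3 = 360.1707, v = 721.1·(+0.17446)/1.23754 + 249.6 = 351.2578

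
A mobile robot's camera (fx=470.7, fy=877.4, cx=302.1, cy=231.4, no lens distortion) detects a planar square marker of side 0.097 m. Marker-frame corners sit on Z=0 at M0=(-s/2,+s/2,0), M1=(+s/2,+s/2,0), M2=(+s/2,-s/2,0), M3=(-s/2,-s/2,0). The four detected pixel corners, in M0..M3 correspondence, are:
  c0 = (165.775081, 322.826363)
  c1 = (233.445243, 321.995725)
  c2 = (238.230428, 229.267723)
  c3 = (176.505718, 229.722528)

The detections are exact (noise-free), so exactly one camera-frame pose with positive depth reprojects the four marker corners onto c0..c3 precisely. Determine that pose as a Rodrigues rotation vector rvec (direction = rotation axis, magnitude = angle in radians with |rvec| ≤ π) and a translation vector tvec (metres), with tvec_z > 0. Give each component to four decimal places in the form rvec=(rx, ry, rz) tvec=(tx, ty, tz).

Intrinsics K: fx=470.7, fy=877.4, cx=302.1, cy=231.4
Marker side s = 0.097 m; corners in marker frame (Z=0):
  M0 = (-0.0485, +0.0485, 0)
  M1 = (+0.0485, +0.0485, 0)
  M2 = (+0.0485, -0.0485, 0)
  M3 = (-0.0485, -0.0485, 0)
Detected image corners:
  c0 = (165.775081, 322.826363) px
  c1 = (233.445243, 321.995725) px
  c2 = (238.230428, 229.267723) px
  c3 = (176.505718, 229.722528) px
Planar DLT: solve 8×8 A·h = b for H (H[2,2]=1):
  H  [+672.73984 -271.85022 +203.72174]
  H  [+3.16944 +697.62316 +273.82738]
  H  [+0.03518 -0.94317 +1.00000]
B = K⁻¹H; ‖b₁‖=1.407108, ‖b₂‖=1.407108; λ = 2/(‖b₁‖+‖b₂‖) = 0.710678, sign → tz>0 ⇒ λ=+0.710678
r₁ = λ·B[:,0] = (+0.99968,-0.00403,+0.02500); r₂ = λ·B[:,1] = (+0.01975,+0.74184,-0.67029)
r₃ = r₁×r₂ = (-0.01585,+0.67057,+0.74168); SVD([r₁ r₂ r₃]) → R = UVᵀ:
  R  [+0.99968 +0.01975 -0.01585]
  R  [-0.00403 +0.74184 +0.67057]
  R  [+0.02500 -0.67029 +0.74168]
t = (-0.14853, +0.03437, +0.71068) m
tr R = 2.483199; θ = arccos((tr R − 1)/2) = 0.735345 rad = 42.132°
axis k = ((R−Rᵀ)₃₂, (R−Rᵀ)₁₃, (R−Rᵀ)₂₁) / (2 sinθ) = (-0.999379, -0.030443, -0.017720)
rvec = θ·k = (-0.734888, -0.022386, -0.013030)

rvec=(-0.7349, -0.0224, -0.0130) tvec=(-0.1485, 0.0344, 0.7107)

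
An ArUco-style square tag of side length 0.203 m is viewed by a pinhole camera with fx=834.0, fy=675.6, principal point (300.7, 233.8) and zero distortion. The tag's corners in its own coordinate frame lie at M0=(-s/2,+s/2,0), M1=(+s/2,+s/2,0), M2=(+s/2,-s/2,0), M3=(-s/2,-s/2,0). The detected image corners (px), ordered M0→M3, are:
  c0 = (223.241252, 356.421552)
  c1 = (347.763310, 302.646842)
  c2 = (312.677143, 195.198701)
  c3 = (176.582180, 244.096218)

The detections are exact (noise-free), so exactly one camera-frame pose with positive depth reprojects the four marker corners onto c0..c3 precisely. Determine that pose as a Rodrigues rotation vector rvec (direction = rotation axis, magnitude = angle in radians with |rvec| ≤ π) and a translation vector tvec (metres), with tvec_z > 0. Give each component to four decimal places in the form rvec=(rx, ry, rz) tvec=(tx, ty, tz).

Intrinsics K: fx=834.0, fy=675.6, cx=300.7, cy=233.8
Marker side s = 0.203 m; corners in marker frame (Z=0):
  M0 = (-0.1015, +0.1015, 0)
  M1 = (+0.1015, +0.1015, 0)
  M2 = (+0.1015, -0.1015, 0)
  M3 = (-0.1015, -0.1015, 0)
Detected image corners:
  c0 = (223.241252, 356.421552) px
  c1 = (347.763310, 302.646842) px
  c2 = (312.677143, 195.198701) px
  c3 = (176.582180, 244.096218) px
Planar DLT: solve 8×8 A·h = b for H (H[2,2]=1):
  H  [+738.78176 +285.56500 +268.17340]
  H  [-151.96644 +629.21843 +275.42399]
  H  [+0.36896 +0.32177 +1.00000]
B = K⁻¹H; ‖b₁‖=0.909494, ‖b₂‖=0.909494; λ = 2/(‖b₁‖+‖b₂‖) = 1.099512, sign → tz>0 ⇒ λ=+1.099512
r₁ = λ·B[:,0] = (+0.82771,-0.38771,+0.40568); r₂ = λ·B[:,1] = (+0.24892,+0.90160,+0.35379)
r₃ = r₁×r₂ = (-0.50292,-0.19185,+0.84277); SVD([r₁ r₂ r₃]) → R = UVᵀ:
  R  [+0.82771 +0.24892 -0.50292]
  R  [-0.38771 +0.90160 -0.19185]
  R  [+0.40568 +0.35379 +0.84277]
t = (-0.04288, +0.06774, +1.09951) m
tr R = 2.572078; θ = arccos((tr R − 1)/2) = 0.666421 rad = 38.183°
axis k = ((R−Rᵀ)₃₂, (R−Rᵀ)₁₃, (R−Rᵀ)₂₁) / (2 sinθ) = (+0.441330, -0.734902, -0.514924)
rvec = θ·k = (+0.294112, -0.489754, -0.343156)

rvec=(0.2941, -0.4898, -0.3432) tvec=(-0.0429, 0.0677, 1.0995)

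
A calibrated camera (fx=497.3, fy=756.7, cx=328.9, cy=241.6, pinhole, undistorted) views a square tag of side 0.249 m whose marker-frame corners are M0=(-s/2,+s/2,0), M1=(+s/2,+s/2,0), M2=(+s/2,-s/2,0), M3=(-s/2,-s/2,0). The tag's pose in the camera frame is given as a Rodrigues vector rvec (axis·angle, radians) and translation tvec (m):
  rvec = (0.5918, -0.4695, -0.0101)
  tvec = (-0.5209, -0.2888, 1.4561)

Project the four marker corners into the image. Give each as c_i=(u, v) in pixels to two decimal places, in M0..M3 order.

c0=(109.88, 155.43) c1=(194.84, 144.26) c2=(192.94, 26.32) c3=(99.29, 29.31)

Intrinsics K: fx=497.3, fy=756.7, cx=328.9, cy=241.6
Marker side s = 0.249 m; corners in marker frame (Z=0):
  M0 = (-0.1245, +0.1245, 0)
  M1 = (+0.1245, +0.1245, 0)
  M2 = (+0.1245, -0.1245, 0)
  M3 = (-0.1245, -0.1245, 0)
rvec = (0.5918, -0.4695, -0.0101), |rvec| = θ = 0.75549 rad = 43.286°
Rodrigues: sinθ=0.68564, 1−cosθ=0.27206; R = I + sinθ·[k]× + (1−cosθ)·[k]×²:
    [+0.89488 -0.12328 -0.42894]
    [-0.14161 +0.83301 -0.53483]
    [+0.42325 +0.53935 +0.72799]
t = (-0.5209, -0.2888, 1.4561) m
M0: Pc = R·M0+t = (-0.64766, -0.16746, +1.47055); u = 497.3·(-0.64766)/1.47055 + 328.9 = 109.8796, v = 756.7·(-0.16746)/1.47055 + 241.6 = 155.4305
M1: Pc = R·M1+t = (-0.42484, -0.20272, +1.57594); u = 497.3·(-0.42484)/1.57594 + 328.9 = 194.8402, v = 756.7·(-0.20272)/1.57594 + 241.6 = 144.2624
M2: Pc = R·M2+t = (-0.39414, -0.41014, +1.44165); u = 497.3·(-0.39414)/1.44165 + 328.9 = 192.9403, v = 756.7·(-0.41014)/1.44165 + 241.6 = 26.3231
M3: Pc = R·M3+t = (-0.61696, -0.37488, +1.33626); u = 497.3·(-0.61696)/1.33626 + 328.9 = 99.2910, v = 756.7·(-0.37488)/1.33626 + 241.6 = 29.3120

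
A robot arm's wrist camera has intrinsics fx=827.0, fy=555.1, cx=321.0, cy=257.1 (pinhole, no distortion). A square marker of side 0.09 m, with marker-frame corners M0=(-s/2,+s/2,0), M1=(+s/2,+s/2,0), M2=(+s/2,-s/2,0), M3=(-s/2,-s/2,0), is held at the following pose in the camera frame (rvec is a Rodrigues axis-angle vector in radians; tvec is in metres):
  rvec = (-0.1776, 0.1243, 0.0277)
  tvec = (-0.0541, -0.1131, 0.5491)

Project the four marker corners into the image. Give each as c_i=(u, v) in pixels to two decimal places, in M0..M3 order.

Intrinsics K: fx=827.0, fy=555.1, cx=321.0, cy=257.1
Marker side s = 0.09 m; corners in marker frame (Z=0):
  M0 = (-0.0450, +0.0450, 0)
  M1 = (+0.0450, +0.0450, 0)
  M2 = (+0.0450, -0.0450, 0)
  M3 = (-0.0450, -0.0450, 0)
rvec = (-0.1776, 0.1243, 0.0277), |rvec| = θ = 0.21854 rad = 12.521°
Rodrigues: sinθ=0.21680, 1−cosθ=0.02378; R = I + sinθ·[k]× + (1−cosθ)·[k]×²:
    [+0.99192 -0.03847 +0.12086]
    [+0.01649 +0.98391 +0.17790]
    [-0.12576 -0.17447 +0.97660]
t = (-0.0541, -0.1131, 0.5491) m
M0: Pc = R·M0+t = (-0.10047, -0.06957, +0.54691); u = 827.0·(-0.10047)/0.54691 + 321.0 = 169.0788, v = 555.1·(-0.06957)/0.54691 + 257.1 = 186.4920
M1: Pc = R·M1+t = (-0.01119, -0.06808, +0.53559); u = 827.0·(-0.01119)/0.53559 + 321.0 = 303.7142, v = 555.1·(-0.06808)/0.53559 + 257.1 = 186.5377
M2: Pc = R·M2+t = (-0.00773, -0.15663, +0.55129); u = 827.0·(-0.00773)/0.55129 + 321.0 = 309.4010, v = 555.1·(-0.15663)/0.55129 + 257.1 = 99.3840
M3: Pc = R·M3+t = (-0.09701, -0.15812, +0.56261); u = 827.0·(-0.09701)/0.56261 + 321.0 = 178.4088, v = 555.1·(-0.15812)/0.56261 + 257.1 = 101.0930

c0=(169.08, 186.49) c1=(303.71, 186.54) c2=(309.40, 99.38) c3=(178.41, 101.09)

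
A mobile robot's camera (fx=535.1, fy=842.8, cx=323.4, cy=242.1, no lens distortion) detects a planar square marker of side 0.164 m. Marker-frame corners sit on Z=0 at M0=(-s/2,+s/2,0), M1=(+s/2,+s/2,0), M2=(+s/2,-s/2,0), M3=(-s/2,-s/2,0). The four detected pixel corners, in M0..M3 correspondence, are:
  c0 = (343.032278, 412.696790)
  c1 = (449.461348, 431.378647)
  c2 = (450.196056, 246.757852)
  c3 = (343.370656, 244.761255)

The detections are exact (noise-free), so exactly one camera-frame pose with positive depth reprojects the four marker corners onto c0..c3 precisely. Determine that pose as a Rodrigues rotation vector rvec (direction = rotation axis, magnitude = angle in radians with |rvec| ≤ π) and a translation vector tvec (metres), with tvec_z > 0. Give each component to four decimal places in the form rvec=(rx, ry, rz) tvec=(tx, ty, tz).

rvec=(0.0146, 0.4709, 0.0062) tvec=(0.1035, 0.0853, 0.7844)

Intrinsics K: fx=535.1, fy=842.8, cx=323.4, cy=242.1
Marker side s = 0.164 m; corners in marker frame (Z=0):
  M0 = (-0.0820, +0.0820, 0)
  M1 = (+0.0820, +0.0820, 0)
  M2 = (+0.0820, -0.0820, 0)
  M3 = (-0.0820, -0.0820, 0)
Detected image corners:
  c0 = (343.032278, 412.696790) px
  c1 = (449.461348, 431.378647) px
  c2 = (450.196056, 246.757852) px
  c3 = (343.370656, 244.761255) px
Planar DLT: solve 8×8 A·h = b for H (H[2,2]=1):
  H  [+420.85500 +4.61862 +393.98644]
  H  [-129.97085 +1079.05051 +333.79626]
  H  [-0.57831 +0.01975 +1.00000]
B = K⁻¹H; ‖b₁‖=1.274799, ‖b₂‖=1.274799; λ = 2/(‖b₁‖+‖b₂‖) = 0.784437, sign → tz>0 ⇒ λ=+0.784437
r₁ = λ·B[:,0] = (+0.89113,+0.00934,-0.45365); r₂ = λ·B[:,1] = (-0.00259,+0.99988,+0.01550)
r₃ = r₁×r₂ = (+0.45374,-0.01263,+0.89105); SVD([r₁ r₂ r₃]) → R = UVᵀ:
  R  [+0.89113 -0.00259 +0.45374]
  R  [+0.00934 +0.99988 -0.01263]
  R  [-0.45365 +0.01550 +0.89105]
t = (+0.10348, +0.08535, +0.78444) m
tr R = 2.782054; θ = arccos((tr R − 1)/2) = 0.471194 rad = 26.997°
axis k = ((R−Rᵀ)₃₂, (R−Rᵀ)₁₃, (R−Rᵀ)₂₁) / (2 sinθ) = (+0.030981, +0.999433, +0.013149)
rvec = θ·k = (+0.014598, +0.470927, +0.006196)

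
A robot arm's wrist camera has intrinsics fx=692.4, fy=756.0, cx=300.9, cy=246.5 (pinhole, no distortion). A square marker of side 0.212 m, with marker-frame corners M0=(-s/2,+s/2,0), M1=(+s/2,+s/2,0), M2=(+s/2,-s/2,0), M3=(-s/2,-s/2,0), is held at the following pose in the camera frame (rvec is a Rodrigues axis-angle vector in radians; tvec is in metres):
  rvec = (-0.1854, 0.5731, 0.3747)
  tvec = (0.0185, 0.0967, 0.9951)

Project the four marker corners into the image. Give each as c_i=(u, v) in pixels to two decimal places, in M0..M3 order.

Intrinsics K: fx=692.4, fy=756.0, cx=300.9, cy=246.5
Marker side s = 0.212 m; corners in marker frame (Z=0):
  M0 = (-0.1060, +0.1060, 0)
  M1 = (+0.1060, +0.1060, 0)
  M2 = (+0.1060, -0.1060, 0)
  M3 = (-0.1060, -0.1060, 0)
rvec = (-0.1854, 0.5731, 0.3747), |rvec| = θ = 0.70938 rad = 40.644°
Rodrigues: sinθ=0.65136, 1−cosθ=0.24123; R = I + sinθ·[k]× + (1−cosθ)·[k]×²:
    [+0.77525 -0.39499 +0.49293]
    [+0.29312 +0.91622 +0.27318]
    [-0.55953 -0.06729 +0.82607]
t = (0.0185, 0.0967, 0.9951) m
M0: Pc = R·M0+t = (-0.10555, +0.16275, +1.04728); u = 692.4·(-0.10555)/1.04728 + 300.9 = 231.1196, v = 756.0·(+0.16275)/1.04728 + 246.5 = 363.9834
M1: Pc = R·M1+t = (+0.05881, +0.22489, +0.92866); u = 692.4·(+0.05881)/0.92866 + 300.9 = 344.7461, v = 756.0·(+0.22489)/0.92866 + 246.5 = 429.5781
M2: Pc = R·M2+t = (+0.14255, +0.03065, +0.94292); u = 692.4·(+0.14255)/0.94292 + 300.9 = 405.5726, v = 756.0·(+0.03065)/0.94292 + 246.5 = 271.0754
M3: Pc = R·M3+t = (-0.02181, -0.03149, +1.06154); u = 692.4·(-0.02181)/1.06154 + 300.9 = 286.6763, v = 756.0·(-0.03149)/1.06154 + 246.5 = 224.0740

c0=(231.12, 363.98) c1=(344.75, 429.58) c2=(405.57, 271.08) c3=(286.68, 224.07)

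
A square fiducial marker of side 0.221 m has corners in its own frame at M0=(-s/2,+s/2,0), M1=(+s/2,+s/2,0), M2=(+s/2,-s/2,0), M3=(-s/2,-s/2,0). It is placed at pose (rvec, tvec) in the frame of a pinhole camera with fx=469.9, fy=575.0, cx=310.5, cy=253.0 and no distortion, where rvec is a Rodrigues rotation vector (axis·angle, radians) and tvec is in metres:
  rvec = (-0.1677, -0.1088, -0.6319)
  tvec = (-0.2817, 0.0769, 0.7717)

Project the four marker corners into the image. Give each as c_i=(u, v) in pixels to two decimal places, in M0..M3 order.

Intrinsics K: fx=469.9, fy=575.0, cx=310.5, cy=253.0
Marker side s = 0.221 m; corners in marker frame (Z=0):
  M0 = (-0.1105, +0.1105, 0)
  M1 = (+0.1105, +0.1105, 0)
  M2 = (+0.1105, -0.1105, 0)
  M3 = (-0.1105, -0.1105, 0)
rvec = (-0.1677, -0.1088, -0.6319), |rvec| = θ = 0.66277 rad = 37.974°
Rodrigues: sinθ=0.61530, 1−cosθ=0.21171; R = I + sinθ·[k]× + (1−cosθ)·[k]×²:
    [+0.80185 +0.59544 -0.04993]
    [-0.57785 +0.79400 +0.18882]
    [+0.15208 -0.12255 +0.98074]
t = (-0.2817, 0.0769, 0.7717) m
M0: Pc = R·M0+t = (-0.30451, +0.22849, +0.74135); u = 469.9·(-0.30451)/0.74135 + 310.5 = 117.4901, v = 575.0·(+0.22849)/0.74135 + 253.0 = 430.2184
M1: Pc = R·M1+t = (-0.12730, +0.10078, +0.77496); u = 469.9·(-0.12730)/0.77496 + 310.5 = 233.3115, v = 575.0·(+0.10078)/0.77496 + 253.0 = 327.7791
M2: Pc = R·M2+t = (-0.25889, -0.07469, +0.80205); u = 469.9·(-0.25889)/0.80205 + 310.5 = 158.8216, v = 575.0·(-0.07469)/0.80205 + 253.0 = 199.4541
M3: Pc = R·M3+t = (-0.43610, +0.05302, +0.76844); u = 469.9·(-0.43610)/0.76844 + 310.5 = 43.8244, v = 575.0·(+0.05302)/0.76844 + 253.0 = 292.6701

c0=(117.49, 430.22) c1=(233.31, 327.78) c2=(158.82, 199.45) c3=(43.82, 292.67)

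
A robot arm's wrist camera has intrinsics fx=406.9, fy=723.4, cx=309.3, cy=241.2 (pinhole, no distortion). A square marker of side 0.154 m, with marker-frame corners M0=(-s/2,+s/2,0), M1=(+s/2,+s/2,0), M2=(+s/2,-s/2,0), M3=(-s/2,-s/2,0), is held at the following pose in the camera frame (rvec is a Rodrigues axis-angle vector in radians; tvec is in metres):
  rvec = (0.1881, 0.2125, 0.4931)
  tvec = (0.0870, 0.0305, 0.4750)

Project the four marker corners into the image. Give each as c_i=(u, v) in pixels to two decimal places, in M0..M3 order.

c0=(298.29, 326.65) c1=(409.83, 443.66) c2=(480.75, 243.46) c3=(357.20, 127.90)

Intrinsics K: fx=406.9, fy=723.4, cx=309.3, cy=241.2
Marker side s = 0.154 m; corners in marker frame (Z=0):
  M0 = (-0.0770, +0.0770, 0)
  M1 = (+0.0770, +0.0770, 0)
  M2 = (+0.0770, -0.0770, 0)
  M3 = (-0.0770, -0.0770, 0)
rvec = (0.1881, 0.2125, 0.4931), |rvec| = θ = 0.56893 rad = 32.597°
Rodrigues: sinθ=0.53873, 1−cosθ=0.15752; R = I + sinθ·[k]× + (1−cosθ)·[k]×²:
    [+0.85969 -0.44747 +0.24636]
    [+0.48638 +0.86445 -0.12712]
    [-0.15608 +0.22911 +0.96081]
t = (0.0870, 0.0305, 0.4750) m
M0: Pc = R·M0+t = (-0.01365, +0.05961, +0.50466); u = 406.9·(-0.01365)/0.50466 + 309.3 = 298.2926, v = 723.4·(+0.05961)/0.50466 + 241.2 = 326.6498
M1: Pc = R·M1+t = (+0.11874, +0.13451, +0.48062); u = 406.9·(+0.11874)/0.48062 + 309.3 = 409.8273, v = 723.4·(+0.13451)/0.48062 + 241.2 = 443.6608
M2: Pc = R·M2+t = (+0.18765, +0.00139, +0.44534); u = 406.9·(+0.18765)/0.44534 + 309.3 = 480.7544, v = 723.4·(+0.00139)/0.44534 + 241.2 = 243.4552
M3: Pc = R·M3+t = (+0.05526, -0.07351, +0.46938); u = 406.9·(+0.05526)/0.46938 + 309.3 = 357.2037, v = 723.4·(-0.07351)/0.46938 + 241.2 = 127.9010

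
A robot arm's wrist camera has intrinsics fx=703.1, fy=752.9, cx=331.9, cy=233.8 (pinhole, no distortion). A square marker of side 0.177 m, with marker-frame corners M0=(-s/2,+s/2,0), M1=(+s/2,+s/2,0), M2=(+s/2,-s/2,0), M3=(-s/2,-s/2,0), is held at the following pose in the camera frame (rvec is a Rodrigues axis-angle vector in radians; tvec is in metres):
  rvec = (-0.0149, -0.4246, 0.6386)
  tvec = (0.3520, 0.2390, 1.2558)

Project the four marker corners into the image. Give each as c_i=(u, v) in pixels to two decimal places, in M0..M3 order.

Intrinsics K: fx=703.1, fy=752.9, cx=331.9, cy=233.8
Marker side s = 0.177 m; corners in marker frame (Z=0):
  M0 = (-0.0885, +0.0885, 0)
  M1 = (+0.0885, +0.0885, 0)
  M2 = (+0.0885, -0.0885, 0)
  M3 = (-0.0885, -0.0885, 0)
rvec = (-0.0149, -0.4246, 0.6386), |rvec| = θ = 0.76702 rad = 43.947°
Rodrigues: sinθ=0.69399, 1−cosθ=0.28002; R = I + sinθ·[k]× + (1−cosθ)·[k]×²:
    [+0.72009 -0.57479 -0.38870]
    [+0.58081 +0.80579 -0.11558]
    [+0.37965 -0.14254 +0.91409]
t = (0.3520, 0.2390, 1.2558) m
M0: Pc = R·M0+t = (+0.23740, +0.25891, +1.20959); u = 703.1·(+0.23740)/1.20959 + 331.9 = 469.8961, v = 752.9·(+0.25891)/1.20959 + 233.8 = 394.9575
M1: Pc = R·M1+t = (+0.36486, +0.36171, +1.27678); u = 703.1·(+0.36486)/1.27678 + 331.9 = 532.8208, v = 752.9·(+0.36171)/1.27678 + 233.8 = 447.0974
M2: Pc = R·M2+t = (+0.46660, +0.21909, +1.30201); u = 703.1·(+0.46660)/1.30201 + 331.9 = 583.8668, v = 752.9·(+0.21909)/1.30201 + 233.8 = 360.4901
M3: Pc = R·M3+t = (+0.33914, +0.11629, +1.23482); u = 703.1·(+0.33914)/1.23482 + 331.9 = 525.0057, v = 752.9·(+0.11629)/1.23482 + 233.8 = 304.7024

c0=(469.90, 394.96) c1=(532.82, 447.10) c2=(583.87, 360.49) c3=(525.01, 304.70)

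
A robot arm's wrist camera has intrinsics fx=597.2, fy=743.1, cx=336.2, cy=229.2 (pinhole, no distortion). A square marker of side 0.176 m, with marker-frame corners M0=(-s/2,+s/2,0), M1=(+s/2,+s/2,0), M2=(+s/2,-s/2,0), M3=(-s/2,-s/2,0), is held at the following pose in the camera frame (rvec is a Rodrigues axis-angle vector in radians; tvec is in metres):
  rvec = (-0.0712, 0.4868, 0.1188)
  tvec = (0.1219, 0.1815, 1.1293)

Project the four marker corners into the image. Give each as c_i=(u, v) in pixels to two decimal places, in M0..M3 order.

c0=(353.19, 394.83) c1=(439.50, 419.15) c2=(451.43, 299.22) c3=(364.79, 283.50)

Intrinsics K: fx=597.2, fy=743.1, cx=336.2, cy=229.2
Marker side s = 0.176 m; corners in marker frame (Z=0):
  M0 = (-0.0880, +0.0880, 0)
  M1 = (+0.0880, +0.0880, 0)
  M2 = (+0.0880, -0.0880, 0)
  M3 = (-0.0880, -0.0880, 0)
rvec = (-0.0712, 0.4868, 0.1188), |rvec| = θ = 0.50612 rad = 28.999°
Rodrigues: sinθ=0.48479, 1−cosθ=0.12537; R = I + sinθ·[k]× + (1−cosθ)·[k]×²:
    [+0.87711 -0.13076 +0.46214]
    [+0.09683 +0.99061 +0.09650]
    [-0.47042 -0.03990 +0.88154]
t = (0.1219, 0.1815, 1.1293) m
M0: Pc = R·M0+t = (+0.03321, +0.26015, +1.16719); u = 597.2·(+0.03321)/1.16719 + 336.2 = 353.1909, v = 743.1·(+0.26015)/1.16719 + 229.2 = 394.8287
M1: Pc = R·M1+t = (+0.18758, +0.27719, +1.08439); u = 597.2·(+0.18758)/1.08439 + 336.2 = 439.5044, v = 743.1·(+0.27719)/1.08439 + 229.2 = 419.1529
M2: Pc = R·M2+t = (+0.21059, +0.10285, +1.09141); u = 597.2·(+0.21059)/1.09141 + 336.2 = 451.4321, v = 743.1·(+0.10285)/1.09141 + 229.2 = 299.2245
M3: Pc = R·M3+t = (+0.05622, +0.08581, +1.17421); u = 597.2·(+0.05622)/1.17421 + 336.2 = 364.7937, v = 743.1·(+0.08581)/1.17421 + 229.2 = 283.5020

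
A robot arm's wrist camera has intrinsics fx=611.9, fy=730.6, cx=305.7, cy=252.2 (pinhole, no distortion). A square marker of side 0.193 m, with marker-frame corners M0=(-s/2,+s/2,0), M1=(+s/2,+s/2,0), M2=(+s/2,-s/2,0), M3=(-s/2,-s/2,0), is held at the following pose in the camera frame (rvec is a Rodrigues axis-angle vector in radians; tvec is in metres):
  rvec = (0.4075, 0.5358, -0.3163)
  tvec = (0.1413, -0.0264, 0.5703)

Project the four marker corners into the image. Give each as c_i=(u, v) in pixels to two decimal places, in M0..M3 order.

c0=(400.10, 336.97) c1=(595.01, 305.95) c2=(533.45, 60.53) c3=(331.18, 138.17)

Intrinsics K: fx=611.9, fy=730.6, cx=305.7, cy=252.2
Marker side s = 0.193 m; corners in marker frame (Z=0):
  M0 = (-0.0965, +0.0965, 0)
  M1 = (+0.0965, +0.0965, 0)
  M2 = (+0.0965, -0.0965, 0)
  M3 = (-0.0965, -0.0965, 0)
rvec = (0.4075, 0.5358, -0.3163), |rvec| = θ = 0.74376 rad = 42.614°
Rodrigues: sinθ=0.67706, 1−cosθ=0.26407; R = I + sinθ·[k]× + (1−cosθ)·[k]×²:
    [+0.81520 +0.39216 +0.42622]
    [-0.18371 +0.87297 -0.45186]
    [-0.54928 +0.29005 +0.78368]
t = (0.1413, -0.0264, 0.5703) m
M0: Pc = R·M0+t = (+0.10048, +0.07557, +0.65130); u = 611.9·(+0.10048)/0.65130 + 305.7 = 400.0996, v = 730.6·(+0.07557)/0.65130 + 252.2 = 336.9709
M1: Pc = R·M1+t = (+0.25781, +0.04011, +0.54528); u = 611.9·(+0.25781)/0.54528 + 305.7 = 595.0058, v = 730.6·(+0.04011)/0.54528 + 252.2 = 305.9469
M2: Pc = R·M2+t = (+0.18212, -0.12837, +0.48930); u = 611.9·(+0.18212)/0.48930 + 305.7 = 533.4537, v = 730.6·(-0.12837)/0.48930 + 252.2 = 60.5268
M3: Pc = R·M3+t = (+0.02479, -0.09291, +0.59532); u = 611.9·(+0.02479)/0.59532 + 305.7 = 331.1805, v = 730.6·(-0.09291)/0.59532 + 252.2 = 138.1713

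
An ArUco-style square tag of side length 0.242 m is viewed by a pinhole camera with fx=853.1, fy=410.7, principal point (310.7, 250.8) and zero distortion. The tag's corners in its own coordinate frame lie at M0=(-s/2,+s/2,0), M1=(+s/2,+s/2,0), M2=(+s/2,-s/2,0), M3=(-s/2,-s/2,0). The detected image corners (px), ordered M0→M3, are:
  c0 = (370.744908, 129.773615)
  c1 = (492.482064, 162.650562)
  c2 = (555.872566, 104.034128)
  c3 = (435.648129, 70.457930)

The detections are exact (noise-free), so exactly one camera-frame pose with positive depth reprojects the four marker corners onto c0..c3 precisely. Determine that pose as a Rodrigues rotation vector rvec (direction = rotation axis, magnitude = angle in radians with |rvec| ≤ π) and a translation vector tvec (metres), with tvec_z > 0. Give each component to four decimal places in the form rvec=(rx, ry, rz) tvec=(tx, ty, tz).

Intrinsics K: fx=853.1, fy=410.7, cx=310.7, cy=250.8
Marker side s = 0.242 m; corners in marker frame (Z=0):
  M0 = (-0.1210, +0.1210, 0)
  M1 = (+0.1210, +0.1210, 0)
  M2 = (+0.1210, -0.1210, 0)
  M3 = (-0.1210, -0.1210, 0)
Detected image corners:
  c0 = (370.744908, 129.773615) px
  c1 = (492.482064, 162.650562) px
  c2 = (555.872566, 104.034128) px
  c3 = (435.648129, 70.457930) px
Planar DLT: solve 8×8 A·h = b for H (H[2,2]=1):
  H  [+527.80233 -274.21748 +464.20390]
  H  [+144.32419 +241.34228 +116.77941]
  H  [+0.06015 -0.01978 +1.00000]
B = K⁻¹H; ‖b₁‖=0.677341, ‖b₂‖=0.677341; λ = 2/(‖b₁‖+‖b₂‖) = 1.476362, sign → tz>0 ⇒ λ=+1.476362
r₁ = λ·B[:,0] = (+0.88107,+0.46458,+0.08880); r₂ = λ·B[:,1] = (-0.46392,+0.88539,-0.02920)
r₃ = r₁×r₂ = (-0.09219,-0.01547,+0.99562); SVD([r₁ r₂ r₃]) → R = UVᵀ:
  R  [+0.88107 -0.46392 -0.09219]
  R  [+0.46458 +0.88539 -0.01547]
  R  [+0.08880 -0.02920 +0.99562]
t = (+0.26565, -0.48177, +1.47636) m
tr R = 2.762082; θ = arccos((tr R − 1)/2) = 0.492738 rad = 28.232°
axis k = ((R−Rᵀ)₃₂, (R−Rᵀ)₁₃, (R−Rᵀ)₂₁) / (2 sinθ) = (-0.014512, -0.191300, +0.981424)
rvec = θ·k = (-0.007150, -0.094260, +0.483585)

rvec=(-0.0072, -0.0943, 0.4836) tvec=(0.2657, -0.4818, 1.4764)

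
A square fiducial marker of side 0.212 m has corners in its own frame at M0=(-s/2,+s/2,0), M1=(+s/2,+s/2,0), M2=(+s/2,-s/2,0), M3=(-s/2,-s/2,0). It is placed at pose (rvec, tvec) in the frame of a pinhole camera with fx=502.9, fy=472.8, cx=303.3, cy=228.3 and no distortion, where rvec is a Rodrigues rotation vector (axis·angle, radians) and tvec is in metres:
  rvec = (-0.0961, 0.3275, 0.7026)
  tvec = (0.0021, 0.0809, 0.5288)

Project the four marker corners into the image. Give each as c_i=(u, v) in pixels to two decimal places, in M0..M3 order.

Intrinsics K: fx=502.9, fy=472.8, cx=303.3, cy=228.3
Marker side s = 0.212 m; corners in marker frame (Z=0):
  M0 = (-0.1060, +0.1060, 0)
  M1 = (+0.1060, +0.1060, 0)
  M2 = (+0.1060, -0.1060, 0)
  M3 = (-0.1060, -0.1060, 0)
rvec = (-0.0961, 0.3275, 0.7026), |rvec| = θ = 0.78111 rad = 44.755°
Rodrigues: sinθ=0.70407, 1−cosθ=0.28987; R = I + sinθ·[k]× + (1−cosθ)·[k]×²:
    [+0.71452 -0.64825 +0.26312]
    [+0.61835 +0.76109 +0.19594]
    [-0.32728 +0.02270 +0.94466]
t = (0.0021, 0.0809, 0.5288) m
M0: Pc = R·M0+t = (-0.14235, +0.09603, +0.56590); u = 502.9·(-0.14235)/0.56590 + 303.3 = 176.7935, v = 472.8·(+0.09603)/0.56590 + 228.3 = 308.5320
M1: Pc = R·M1+t = (+0.00912, +0.22712, +0.49651); u = 502.9·(+0.00912)/0.49651 + 303.3 = 312.5413, v = 472.8·(+0.22712)/0.49651 + 228.3 = 444.5723
M2: Pc = R·M2+t = (+0.14655, +0.06577, +0.49170); u = 502.9·(+0.14655)/0.49170 + 303.3 = 453.1911, v = 472.8·(+0.06577)/0.49170 + 228.3 = 291.5414
M3: Pc = R·M3+t = (-0.00492, -0.06532, +0.56109); u = 502.9·(-0.00492)/0.56109 + 303.3 = 298.8866, v = 472.8·(-0.06532)/0.56109 + 228.3 = 173.2578

c0=(176.79, 308.53) c1=(312.54, 444.57) c2=(453.19, 291.54) c3=(298.89, 173.26)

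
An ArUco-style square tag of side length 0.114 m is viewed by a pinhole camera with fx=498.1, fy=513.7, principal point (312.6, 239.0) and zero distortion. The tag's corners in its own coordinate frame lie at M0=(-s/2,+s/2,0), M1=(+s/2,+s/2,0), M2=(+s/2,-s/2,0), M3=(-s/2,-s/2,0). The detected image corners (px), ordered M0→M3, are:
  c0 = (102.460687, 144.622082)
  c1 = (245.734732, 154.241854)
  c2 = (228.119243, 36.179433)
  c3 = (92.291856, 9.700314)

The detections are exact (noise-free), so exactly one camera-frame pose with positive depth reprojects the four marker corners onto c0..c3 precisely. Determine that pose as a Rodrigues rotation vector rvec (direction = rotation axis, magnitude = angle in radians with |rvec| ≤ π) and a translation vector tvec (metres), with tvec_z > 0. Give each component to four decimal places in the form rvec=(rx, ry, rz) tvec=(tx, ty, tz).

Intrinsics K: fx=498.1, fy=513.7, cx=312.6, cy=239.0
Marker side s = 0.114 m; corners in marker frame (Z=0):
  M0 = (-0.0570, +0.0570, 0)
  M1 = (+0.0570, +0.0570, 0)
  M2 = (+0.0570, -0.0570, 0)
  M3 = (-0.0570, -0.0570, 0)
Detected image corners:
  c0 = (102.460687, 144.622082) px
  c1 = (245.734732, 154.241854) px
  c2 = (228.119243, 36.179433) px
  c3 = (92.291856, 9.700314) px
Planar DLT: solve 8×8 A·h = b for H (H[2,2]=1):
  H  [+1432.59296 +25.09171 +171.90333]
  H  [+268.88369 +1053.19616 +84.69346]
  H  [+1.25376 -0.59290 +1.00000]
B = K⁻¹H; ‖b₁‖=2.437328, ‖b₂‖=2.437328; λ = 2/(‖b₁‖+‖b₂‖) = 0.410285, sign → tz>0 ⇒ λ=+0.410285
r₁ = λ·B[:,0] = (+0.85720,-0.02457,+0.51440); r₂ = λ·B[:,1] = (+0.17333,+0.95435,-0.24326)
r₃ = r₁×r₂ = (-0.48494,+0.29768,+0.82233); SVD([r₁ r₂ r₃]) → R = UVᵀ:
  R  [+0.85720 +0.17333 -0.48494]
  R  [-0.02457 +0.95435 +0.29768]
  R  [+0.51440 -0.24326 +0.82233]
t = (-0.11589, -0.12324, +0.41029) m
tr R = 2.633875; θ = arccos((tr R − 1)/2) = 0.614716 rad = 35.221°
axis k = ((R−Rᵀ)₃₂, (R−Rᵀ)₁₃, (R−Rᵀ)₂₁) / (2 sinθ) = (-0.468972, -0.866388, -0.171575)
rvec = θ·k = (-0.288284, -0.532582, -0.105470)

rvec=(-0.2883, -0.5326, -0.1055) tvec=(-0.1159, -0.1232, 0.4103)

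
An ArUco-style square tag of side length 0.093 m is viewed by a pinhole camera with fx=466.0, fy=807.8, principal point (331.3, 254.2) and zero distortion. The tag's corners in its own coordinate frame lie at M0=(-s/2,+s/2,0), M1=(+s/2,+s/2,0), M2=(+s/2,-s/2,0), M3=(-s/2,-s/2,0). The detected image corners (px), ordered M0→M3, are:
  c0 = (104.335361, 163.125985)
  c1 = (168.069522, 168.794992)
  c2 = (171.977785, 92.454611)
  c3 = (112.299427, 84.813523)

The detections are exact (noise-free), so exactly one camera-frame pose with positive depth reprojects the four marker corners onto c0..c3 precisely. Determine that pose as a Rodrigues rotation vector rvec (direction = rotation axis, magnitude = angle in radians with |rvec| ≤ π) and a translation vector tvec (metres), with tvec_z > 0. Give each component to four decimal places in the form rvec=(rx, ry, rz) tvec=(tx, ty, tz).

Intrinsics K: fx=466.0, fy=807.8, cx=331.3, cy=254.2
Marker side s = 0.093 m; corners in marker frame (Z=0):
  M0 = (-0.0465, +0.0465, 0)
  M1 = (+0.0465, +0.0465, 0)
  M2 = (+0.0465, -0.0465, 0)
  M3 = (-0.0465, -0.0465, 0)
Detected image corners:
  c0 = (104.335361, 163.125985) px
  c1 = (168.069522, 168.794992) px
  c2 = (171.977785, 92.454611) px
  c3 = (112.299427, 84.813523) px
Planar DLT: solve 8×8 A·h = b for H (H[2,2]=1):
  H  [+709.07087 -157.40233 +139.74040]
  H  [+114.19371 +745.40536 +126.13555]
  H  [+0.33230 -0.67478 +1.00000]
B = K⁻¹H; ‖b₁‖=1.328132, ‖b₂‖=1.328132; λ = 2/(‖b₁‖+‖b₂‖) = 0.752937, sign → tz>0 ⇒ λ=+0.752937
r₁ = λ·B[:,0] = (+0.96780,+0.02770,+0.25020); r₂ = λ·B[:,1] = (+0.10689,+0.85466,-0.50807)
r₃ = r₁×r₂ = (-0.22791,+0.51845,+0.82418); SVD([r₁ r₂ r₃]) → R = UVᵀ:
  R  [+0.96780 +0.10689 -0.22791]
  R  [+0.02770 +0.85466 +0.51845]
  R  [+0.25020 -0.50807 +0.82418]
t = (-0.30951, -0.11937, +0.75294) m
tr R = 2.646632; θ = arccos((tr R − 1)/2) = 0.603567 rad = 34.582°
axis k = ((R−Rᵀ)₃₂, (R−Rᵀ)₁₃, (R−Rᵀ)₂₁) / (2 sinθ) = (-0.904287, -0.421188, -0.069754)
rvec = θ·k = (-0.545798, -0.254215, -0.042101)

rvec=(-0.5458, -0.2542, -0.0421) tvec=(-0.3095, -0.1194, 0.7529)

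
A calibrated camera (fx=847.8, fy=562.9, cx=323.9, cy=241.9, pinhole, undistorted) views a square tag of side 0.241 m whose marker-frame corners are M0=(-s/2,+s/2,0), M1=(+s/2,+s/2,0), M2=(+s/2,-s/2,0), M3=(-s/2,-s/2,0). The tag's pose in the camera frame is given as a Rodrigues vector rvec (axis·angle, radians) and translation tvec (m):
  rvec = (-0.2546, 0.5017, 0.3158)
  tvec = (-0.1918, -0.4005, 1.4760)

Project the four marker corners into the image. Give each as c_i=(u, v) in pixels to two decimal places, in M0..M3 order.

c0=(136.90, 124.10) c1=(242.10, 136.41) c2=(295.03, 52.20) c3=(188.29, 46.79)

Intrinsics K: fx=847.8, fy=562.9, cx=323.9, cy=241.9
Marker side s = 0.241 m; corners in marker frame (Z=0):
  M0 = (-0.1205, +0.1205, 0)
  M1 = (+0.1205, +0.1205, 0)
  M2 = (+0.1205, -0.1205, 0)
  M3 = (-0.1205, -0.1205, 0)
rvec = (-0.2546, 0.5017, 0.3158), |rvec| = θ = 0.64518 rad = 36.966°
Rodrigues: sinθ=0.60134, 1−cosθ=0.20101; R = I + sinθ·[k]× + (1−cosθ)·[k]×²:
    [+0.83030 -0.35602 +0.42879]
    [+0.23266 +0.92054 +0.31381]
    [-0.50644 -0.16079 +0.84715]
t = (-0.1918, -0.4005, 1.4760) m
M0: Pc = R·M0+t = (-0.33475, -0.31761, +1.51765); u = 847.8·(-0.33475)/1.51765 + 323.9 = 136.8989, v = 562.9·(-0.31761)/1.51765 + 241.9 = 124.0975
M1: Pc = R·M1+t = (-0.13465, -0.26154, +1.39560); u = 847.8·(-0.13465)/1.39560 + 323.9 = 242.1024, v = 562.9·(-0.26154)/1.39560 + 241.9 = 136.4109
M2: Pc = R·M2+t = (-0.04885, -0.48339, +1.43435); u = 847.8·(-0.04885)/1.43435 + 323.9 = 295.0271, v = 562.9·(-0.48339)/1.43435 + 241.9 = 52.1974
M3: Pc = R·M3+t = (-0.24895, -0.53946, +1.55640); u = 847.8·(-0.24895)/1.55640 + 323.9 = 188.2926, v = 562.9·(-0.53946)/1.55640 + 241.9 = 46.7945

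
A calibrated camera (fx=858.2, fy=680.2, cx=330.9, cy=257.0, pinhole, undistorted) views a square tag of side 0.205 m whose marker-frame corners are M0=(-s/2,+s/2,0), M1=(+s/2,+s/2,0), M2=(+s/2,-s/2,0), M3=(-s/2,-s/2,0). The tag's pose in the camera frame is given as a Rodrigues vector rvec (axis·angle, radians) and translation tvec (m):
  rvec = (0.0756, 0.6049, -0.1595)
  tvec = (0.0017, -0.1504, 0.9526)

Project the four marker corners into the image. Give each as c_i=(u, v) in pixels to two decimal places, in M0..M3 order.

Intrinsics K: fx=858.2, fy=680.2, cx=330.9, cy=257.0
Marker side s = 0.205 m; corners in marker frame (Z=0):
  M0 = (-0.1025, +0.1025, 0)
  M1 = (+0.1025, +0.1025, 0)
  M2 = (+0.1025, -0.1025, 0)
  M3 = (-0.1025, -0.1025, 0)
rvec = (0.0756, 0.6049, -0.1595), |rvec| = θ = 0.63013 rad = 36.104°
Rodrigues: sinθ=0.58925, 1−cosθ=0.19205; R = I + sinθ·[k]× + (1−cosθ)·[k]×²:
    [+0.81072 +0.17127 +0.55982]
    [-0.12703 +0.98493 -0.11736]
    [-0.57149 +0.02403 +0.82026]
t = (0.0017, -0.1504, 0.9526) m
M0: Pc = R·M0+t = (-0.06384, -0.03642, +1.01364); u = 858.2·(-0.06384)/1.01364 + 330.9 = 276.8471, v = 680.2·(-0.03642)/1.01364 + 257.0 = 232.5581
M1: Pc = R·M1+t = (+0.10235, -0.06247, +0.89649); u = 858.2·(+0.10235)/0.89649 + 330.9 = 428.8827, v = 680.2·(-0.06247)/0.89649 + 257.0 = 209.6048
M2: Pc = R·M2+t = (+0.06724, -0.26438, +0.89156); u = 858.2·(+0.06724)/0.89156 + 330.9 = 395.6272, v = 680.2·(-0.26438)/0.89156 + 257.0 = 55.2985
M3: Pc = R·M3+t = (-0.09895, -0.23833, +1.00871); u = 858.2·(-0.09895)/1.00871 + 330.9 = 246.7115, v = 680.2·(-0.23833)/1.00871 + 257.0 = 96.2855

c0=(276.85, 232.56) c1=(428.88, 209.60) c2=(395.63, 55.30) c3=(246.71, 96.29)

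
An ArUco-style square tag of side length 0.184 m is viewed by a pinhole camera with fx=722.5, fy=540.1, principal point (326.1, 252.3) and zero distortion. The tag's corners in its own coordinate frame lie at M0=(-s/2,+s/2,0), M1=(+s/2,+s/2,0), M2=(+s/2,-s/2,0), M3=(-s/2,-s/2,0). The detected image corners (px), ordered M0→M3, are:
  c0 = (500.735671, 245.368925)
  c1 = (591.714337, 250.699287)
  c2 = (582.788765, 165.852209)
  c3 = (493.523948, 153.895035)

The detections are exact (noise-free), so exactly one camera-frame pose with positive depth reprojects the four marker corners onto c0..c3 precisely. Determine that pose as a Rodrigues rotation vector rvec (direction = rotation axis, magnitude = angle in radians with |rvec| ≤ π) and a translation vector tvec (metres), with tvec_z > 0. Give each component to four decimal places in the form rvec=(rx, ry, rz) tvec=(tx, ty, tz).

rvec=(-0.1578, -0.4866, 0.0177) tvec=(0.3314, -0.0992, 1.0993)

Intrinsics K: fx=722.5, fy=540.1, cx=326.1, cy=252.3
Marker side s = 0.184 m; corners in marker frame (Z=0):
  M0 = (-0.0920, +0.0920, 0)
  M1 = (+0.0920, +0.0920, 0)
  M2 = (+0.0920, -0.0920, 0)
  M3 = (-0.0920, -0.0920, 0)
Detected image corners:
  c0 = (500.735671, 245.368925) px
  c1 = (591.714337, 250.699287) px
  c2 = (582.788765, 165.852209) px
  c3 = (493.523948, 153.895035) px
Planar DLT: solve 8×8 A·h = b for H (H[2,2]=1):
  H  [+718.73150 -32.50747 +543.88922]
  H  [+133.35292 +449.64165 +203.54931]
  H  [+0.42236 -0.14117 +1.00000]
B = K⁻¹H; ‖b₁‖=0.909675, ‖b₂‖=0.909675; λ = 2/(‖b₁‖+‖b₂‖) = 1.099293, sign → tz>0 ⇒ λ=+1.099293
r₁ = λ·B[:,0] = (+0.88400,+0.05453,+0.46430); r₂ = λ·B[:,1] = (+0.02058,+0.98767,-0.15518)
r₃ = r₁×r₂ = (-0.46704,+0.14674,+0.87198); SVD([r₁ r₂ r₃]) → R = UVᵀ:
  R  [+0.88400 +0.02058 -0.46704]
  R  [+0.05453 +0.98767 +0.14674]
  R  [+0.46430 -0.15518 +0.87198]
t = (+0.33137, -0.09922, +1.09929) m
tr R = 2.743648; θ = arccos((tr R − 1)/2) = 0.511883 rad = 29.329°
axis k = ((R−Rᵀ)₃₂, (R−Rᵀ)₁₃, (R−Rᵀ)₂₁) / (2 sinθ) = (-0.308199, -0.950691, +0.034653)
rvec = θ·k = (-0.157762, -0.486642, +0.017739)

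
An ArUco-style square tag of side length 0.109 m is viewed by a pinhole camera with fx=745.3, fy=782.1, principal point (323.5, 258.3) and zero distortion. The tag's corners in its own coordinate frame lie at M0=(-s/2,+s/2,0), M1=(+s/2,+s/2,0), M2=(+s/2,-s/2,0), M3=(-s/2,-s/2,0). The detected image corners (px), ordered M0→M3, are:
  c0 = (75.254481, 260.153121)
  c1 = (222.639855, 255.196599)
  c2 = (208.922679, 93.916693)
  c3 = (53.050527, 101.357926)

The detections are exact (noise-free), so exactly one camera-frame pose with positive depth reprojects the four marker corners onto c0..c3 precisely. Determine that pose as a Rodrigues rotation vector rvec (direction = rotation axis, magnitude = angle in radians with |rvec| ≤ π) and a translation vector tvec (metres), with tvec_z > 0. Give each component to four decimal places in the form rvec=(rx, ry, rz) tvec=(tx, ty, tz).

rvec=(0.2831, 0.0594, -0.0403) tvec=(-0.1298, -0.0527, 0.5263)

Intrinsics K: fx=745.3, fy=782.1, cx=323.5, cy=258.3
Marker side s = 0.109 m; corners in marker frame (Z=0):
  M0 = (-0.0545, +0.0545, 0)
  M1 = (+0.0545, +0.0545, 0)
  M2 = (+0.0545, -0.0545, 0)
  M3 = (-0.0545, -0.0545, 0)
Detected image corners:
  c0 = (75.254481, 260.153121) px
  c1 = (222.639855, 255.196599) px
  c2 = (208.922679, 93.916693) px
  c3 = (53.050527, 101.357926) px
Planar DLT: solve 8×8 A·h = b for H (H[2,2]=1):
  H  [+1372.89498 +238.92919 +139.72123]
  H  [-78.21462 +1561.95092 +179.97906]
  H  [-0.12199 +0.52794 +1.00000]
B = K⁻¹H; ‖b₁‖=1.899881, ‖b₂‖=1.899881; λ = 2/(‖b₁‖+‖b₂‖) = 0.526349, sign → tz>0 ⇒ λ=+0.526349
r₁ = λ·B[:,0] = (+0.99744,-0.03143,-0.06421); r₂ = λ·B[:,1] = (+0.04812,+0.95941,+0.27788)
r₃ = r₁×r₂ = (+0.05287,-0.28026,+0.95847); SVD([r₁ r₂ r₃]) → R = UVᵀ:
  R  [+0.99744 +0.04812 +0.05287]
  R  [-0.03143 +0.95941 -0.28026]
  R  [-0.06421 +0.27788 +0.95847]
t = (-0.12979, -0.05271, +0.52635) m
tr R = 2.915317; θ = arccos((tr R − 1)/2) = 0.292040 rad = 16.733°
axis k = ((R−Rᵀ)₃₂, (R−Rᵀ)₁₃, (R−Rᵀ)₂₁) / (2 sinθ) = (+0.969315, +0.203325, -0.138159)
rvec = θ·k = (+0.283078, +0.059379, -0.040348)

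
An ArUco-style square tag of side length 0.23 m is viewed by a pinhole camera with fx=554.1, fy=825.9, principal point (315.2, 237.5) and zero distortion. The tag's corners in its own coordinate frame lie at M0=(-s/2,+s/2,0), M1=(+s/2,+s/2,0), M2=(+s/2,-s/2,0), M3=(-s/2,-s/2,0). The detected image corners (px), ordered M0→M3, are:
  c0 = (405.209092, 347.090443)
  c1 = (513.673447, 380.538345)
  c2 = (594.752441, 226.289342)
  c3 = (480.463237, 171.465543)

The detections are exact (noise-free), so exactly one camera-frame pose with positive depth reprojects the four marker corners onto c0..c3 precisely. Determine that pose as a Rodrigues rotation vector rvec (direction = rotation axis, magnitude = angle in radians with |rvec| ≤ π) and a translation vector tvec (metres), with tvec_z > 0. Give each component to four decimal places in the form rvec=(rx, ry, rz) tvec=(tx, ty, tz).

rvec=(0.5644, -0.3118, 0.3364) tvec=(0.2944, 0.0537, 0.8882)

Intrinsics K: fx=554.1, fy=825.9, cx=315.2, cy=237.5
Marker side s = 0.23 m; corners in marker frame (Z=0):
  M0 = (-0.1150, +0.1150, 0)
  M1 = (+0.1150, +0.1150, 0)
  M2 = (+0.1150, -0.1150, 0)
  M3 = (-0.1150, -0.1150, 0)
Detected image corners:
  c0 = (405.209092, 347.090443) px
  c1 = (513.673447, 380.538345) px
  c2 = (594.752441, 226.289342) px
  c3 = (480.463237, 171.465543) px
Planar DLT: solve 8×8 A·h = b for H (H[2,2]=1):
  H  [+694.44031 -79.05967 +498.87774]
  H  [+308.14790 +862.38510 +287.39288]
  H  [+0.42316 +0.52437 +1.00000]
B = K⁻¹H; ‖b₁‖=1.125858, ‖b₂‖=1.125858; λ = 2/(‖b₁‖+‖b₂‖) = 0.888212, sign → tz>0 ⇒ λ=+0.888212
r₁ = λ·B[:,0] = (+0.89937,+0.22331,+0.37586); r₂ = λ·B[:,1] = (-0.39167,+0.79352,+0.46575)
r₃ = r₁×r₂ = (-0.19424,-0.56610,+0.80113); SVD([r₁ r₂ r₃]) → R = UVᵀ:
  R  [+0.89937 -0.39167 -0.19424]
  R  [+0.22331 +0.79352 -0.56610]
  R  [+0.37586 +0.46575 +0.80113]
t = (+0.29443, +0.05366, +0.88821) m
tr R = 2.494011; θ = arccos((tr R − 1)/2) = 0.727250 rad = 41.668°
axis k = ((R−Rᵀ)₃₂, (R−Rᵀ)₁₃, (R−Rᵀ)₂₁) / (2 sinθ) = (+0.776038, -0.428764, +0.462523)
rvec = θ·k = (+0.564373, -0.311818, +0.336370)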